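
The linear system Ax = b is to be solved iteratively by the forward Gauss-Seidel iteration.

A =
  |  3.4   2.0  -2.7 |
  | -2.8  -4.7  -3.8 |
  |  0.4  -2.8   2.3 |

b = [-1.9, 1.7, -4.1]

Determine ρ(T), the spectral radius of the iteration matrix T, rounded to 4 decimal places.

A = D + L + U where D = diag(3.4, -4.7, 2.3).
Gauss-Seidel: T = -(D+L)⁻¹U, row 0 first, T[0,1] = -(2)/(3.4) = -0.5882; later rows by forward substitution.
  T[0,:] = [+0.0000  -0.5882  +0.7941]
  T[1,:] = [+0.0000  +0.3504  -1.2816]
  T[2,:] = [+0.0000  +0.5289  -1.6983]
|roots of det(T-λI)|: 1.2834, 0.0644, 0.0000.
ρ(T) = max|λ| = 1.2834; 1.2834 > 1: divergent.

1.2834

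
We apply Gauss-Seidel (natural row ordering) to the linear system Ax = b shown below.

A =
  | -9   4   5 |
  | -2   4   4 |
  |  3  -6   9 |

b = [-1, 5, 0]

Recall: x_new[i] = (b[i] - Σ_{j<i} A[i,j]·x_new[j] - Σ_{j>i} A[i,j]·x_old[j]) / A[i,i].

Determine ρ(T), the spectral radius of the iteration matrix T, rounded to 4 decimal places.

0.6667

Write A = D+L+U with D = diag(-9, 4, 9).
Gauss-Seidel: T = -(D+L)⁻¹U, row 0 first, T[0,2] = -(5)/(-9) = +0.5556; later rows by forward substitution.
  T[0,:] = [+0.0000  +0.4444  +0.5556]
  T[1,:] = [+0.0000  +0.2222  -0.7222]
  T[2,:] = [+0.0000  +0.0000  -0.6667]
|eigenvalues of T|: 0.6667, 0.2222, 0.0000.
ρ(T) = max|λ| = 0.6667; 0.6667 < 1: convergent.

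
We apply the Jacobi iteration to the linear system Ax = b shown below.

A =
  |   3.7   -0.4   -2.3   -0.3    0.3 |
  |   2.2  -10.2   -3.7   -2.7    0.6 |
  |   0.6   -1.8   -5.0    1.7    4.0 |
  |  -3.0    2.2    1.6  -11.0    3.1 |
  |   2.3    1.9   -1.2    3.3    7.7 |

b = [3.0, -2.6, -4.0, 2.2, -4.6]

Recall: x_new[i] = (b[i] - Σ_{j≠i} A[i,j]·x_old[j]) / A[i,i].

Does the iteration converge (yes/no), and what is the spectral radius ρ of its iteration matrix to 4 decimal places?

Let D = diag(3.7, -10.2, -5, -11, 7.7); L, U the strict triangles.
Jacobi: T = -D⁻¹(L+U), T[0,3] = -(-0.3)/(3.7) = +0.0811; T[0,0] = 0.
  T[0,:] = [+0.0000, +0.1081, +0.6216, +0.0811, -0.0811]
  T[1,:] = [+0.2157, +0.0000, -0.3627, -0.2647, +0.0588]
  T[2,:] = [+0.1200, -0.3600, +0.0000, +0.3400, +0.8000]
  T[3,:] = [-0.2727, +0.2000, +0.1455, +0.0000, +0.2818]
  T[4,:] = [-0.2987, -0.2468, +0.1558, -0.4286, +0.0000]
|eigenvalues of T|: 0.8433, 0.4768, 0.4768, 0.4698, 0.4698.
spectral radius ρ = 0.8433; 0.8433 < 1 ⇒ converges.

yes, ρ = 0.8433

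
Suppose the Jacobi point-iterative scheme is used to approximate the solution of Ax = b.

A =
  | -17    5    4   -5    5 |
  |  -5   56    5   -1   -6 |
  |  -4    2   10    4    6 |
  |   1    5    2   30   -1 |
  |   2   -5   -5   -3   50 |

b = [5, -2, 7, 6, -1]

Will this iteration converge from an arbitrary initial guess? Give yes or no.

yes

Let D = diag(-17, 56, 10, 30, 50); L, U the strict triangles.
T_J = -D⁻¹(L+U): T[3,4] = -(-1)/(30) = +0.0333; T[3,3] = 0.
  T[0,:] = [+0.0000, +0.2941, +0.2353, -0.2941, +0.2941]
  T[1,:] = [+0.0893, +0.0000, -0.0893, +0.0179, +0.1071]
  T[2,:] = [+0.4000, -0.2000, +0.0000, -0.4000, -0.6000]
  T[3,:] = [-0.0333, -0.1667, -0.0667, +0.0000, +0.0333]
  T[4,:] = [-0.0400, +0.1000, +0.1000, +0.0600, +0.0000]
eigenvalue magnitudes: 0.3817, 0.2937, 0.2937, 0.1196, 0.1196.
spectral radius ρ = 0.3817; 0.3817 < 1: convergent.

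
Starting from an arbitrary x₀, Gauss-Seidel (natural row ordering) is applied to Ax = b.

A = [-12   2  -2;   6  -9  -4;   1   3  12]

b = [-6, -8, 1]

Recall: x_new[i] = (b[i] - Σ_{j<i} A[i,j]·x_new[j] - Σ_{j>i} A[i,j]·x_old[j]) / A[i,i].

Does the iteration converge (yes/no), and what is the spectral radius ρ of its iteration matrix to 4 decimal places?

Split A = D + L + U, D = diag(-12, -9, 12).
GS T = -(D+L)⁻¹U: row 0 first, T[0,1] = -(2)/(-12) = +0.1667; later rows by forward substitution.
  T[0,:] = [+0.0000, +0.1667, -0.1667]
  T[1,:] = [+0.0000, +0.1111, -0.5556]
  T[2,:] = [+0.0000, -0.0417, +0.1528]
|roots of det(T-λI)|: 0.2855, 0.0216, 0.0000.
ρ = 0.2855; 0.2855 < 1, so it converges for any x₀.

yes, ρ = 0.2855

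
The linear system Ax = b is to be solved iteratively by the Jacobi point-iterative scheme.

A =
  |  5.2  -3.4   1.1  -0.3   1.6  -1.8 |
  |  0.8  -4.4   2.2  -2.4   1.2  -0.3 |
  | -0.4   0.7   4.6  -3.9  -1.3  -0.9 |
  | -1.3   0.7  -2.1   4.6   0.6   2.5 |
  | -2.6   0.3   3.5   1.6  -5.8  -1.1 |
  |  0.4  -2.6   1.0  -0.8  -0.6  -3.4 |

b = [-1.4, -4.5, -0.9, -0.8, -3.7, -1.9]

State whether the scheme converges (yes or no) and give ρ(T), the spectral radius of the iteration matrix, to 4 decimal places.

Diagonal D = diag(5.2, -4.4, 4.6, 4.6, -5.8, -3.4); L, U strict lower/upper.
Jacobi T = -D⁻¹(L+U): T[1,2] = -(2.2)/(-4.4) = +0.5000; T[1,1] = 0.
  T[0,:] = [+0.0000 +0.6538 -0.2115 +0.0577 -0.3077 +0.3462]
  T[1,:] = [+0.1818 +0.0000 +0.5000 -0.5455 +0.2727 -0.0682]
  T[2,:] = [+0.0870 -0.1522 +0.0000 +0.8478 +0.2826 +0.1957]
  T[3,:] = [+0.2826 -0.1522 +0.4565 +0.0000 -0.1304 -0.5435]
  T[4,:] = [-0.4483 +0.0517 +0.6034 +0.2759 +0.0000 -0.1897]
  T[5,:] = [+0.1176 -0.7647 +0.2941 -0.2353 -0.1765 +0.0000]
eigenvalue magnitudes: 1.2265, 0.7226, 0.6873, 0.6873, 0.6582, 0.4629.
ρ = 1.2265; 1.2265 > 1 ⇒ diverges.

no, ρ = 1.2265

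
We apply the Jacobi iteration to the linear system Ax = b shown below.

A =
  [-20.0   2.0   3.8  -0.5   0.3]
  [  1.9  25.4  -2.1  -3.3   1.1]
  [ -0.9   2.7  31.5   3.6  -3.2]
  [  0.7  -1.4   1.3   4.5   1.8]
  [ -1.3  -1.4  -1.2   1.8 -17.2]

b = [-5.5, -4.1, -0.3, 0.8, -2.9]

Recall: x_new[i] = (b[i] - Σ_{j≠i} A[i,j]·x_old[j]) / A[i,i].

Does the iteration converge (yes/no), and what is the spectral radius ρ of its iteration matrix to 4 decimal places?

yes, ρ = 0.1954

Split A = D + L + U, D = diag(-20, 25.4, 31.5, 4.5, -17.2).
Jacobi: T = -D⁻¹(L+U), T[4,1] = -(-1.4)/(-17.2) = -0.0814; T[4,4] = 0.
  T[0,:] = [+0.0000 +0.1000 +0.1900 -0.0250 +0.0150]
  T[1,:] = [-0.0748 +0.0000 +0.0827 +0.1299 -0.0433]
  T[2,:] = [+0.0286 -0.0857 +0.0000 -0.1143 +0.1016]
  T[3,:] = [-0.1556 +0.3111 -0.2889 +0.0000 -0.4000]
  T[4,:] = [-0.0756 -0.0814 -0.0698 +0.1047 +0.0000]
moduli |λ_i(T)| = 0.1954, 0.1568, 0.1568, 0.0927, 0.0927.
ρ = 0.1954; 0.1954 < 1, so it converges for any x₀.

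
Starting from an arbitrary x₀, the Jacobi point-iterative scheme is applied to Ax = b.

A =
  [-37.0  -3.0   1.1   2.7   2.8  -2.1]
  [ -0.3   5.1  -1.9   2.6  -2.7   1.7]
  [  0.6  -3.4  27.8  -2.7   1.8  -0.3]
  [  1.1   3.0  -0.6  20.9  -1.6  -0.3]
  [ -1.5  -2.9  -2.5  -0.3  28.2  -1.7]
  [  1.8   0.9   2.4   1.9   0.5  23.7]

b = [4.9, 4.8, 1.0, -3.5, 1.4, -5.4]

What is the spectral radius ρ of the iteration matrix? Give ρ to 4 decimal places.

0.4580

Split A = D + L + U, D = diag(-37, 5.1, 27.8, 20.9, 28.2, 23.7).
T_J = -D⁻¹(L+U): T[5,3] = -(1.9)/(23.7) = -0.0802; T[5,5] = 0.
  T[0,:] = [+0.0000  -0.0811  +0.0297  +0.0730  +0.0757  -0.0568]
  T[1,:] = [+0.0588  +0.0000  +0.3725  -0.5098  +0.5294  -0.3333]
  T[2,:] = [-0.0216  +0.1223  +0.0000  +0.0971  -0.0647  +0.0108]
  T[3,:] = [-0.0526  -0.1435  +0.0287  +0.0000  +0.0766  +0.0144]
  T[4,:] = [+0.0532  +0.1028  +0.0887  +0.0106  +0.0000  +0.0603]
  T[5,:] = [-0.0759  -0.0380  -0.1013  -0.0802  -0.0211  +0.0000]
|λ(T)| sorted: 0.4580, 0.3813, 0.1182, 0.1182, 0.0914, 0.0173.
ρ(T) = max|λ| = 0.4580; 0.4580 < 1: convergent.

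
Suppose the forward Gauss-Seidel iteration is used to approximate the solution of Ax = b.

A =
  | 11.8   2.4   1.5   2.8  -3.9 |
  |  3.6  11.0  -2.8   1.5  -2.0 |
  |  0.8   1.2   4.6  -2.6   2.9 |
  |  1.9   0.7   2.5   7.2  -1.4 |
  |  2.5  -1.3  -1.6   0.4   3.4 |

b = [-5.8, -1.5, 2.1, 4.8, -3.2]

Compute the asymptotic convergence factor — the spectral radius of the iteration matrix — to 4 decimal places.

Diagonal D = diag(11.8, 11, 4.6, 7.2, 3.4); L, U strict lower/upper.
Gauss-Seidel: T = -(D+L)⁻¹U, row 0 first, T[0,4] = -(-3.9)/(11.8) = +0.3305; later rows by forward substitution.
  T[0,:] = [+0.0000, -0.2034, -0.1271, -0.2373, +0.3305]
  T[1,:] = [+0.0000, +0.0666, +0.2961, -0.0587, +0.0737]
  T[2,:] = [+0.0000, +0.0180, -0.0551, +0.6218, -0.7071]
  T[3,:] = [+0.0000, +0.0409, +0.0239, -0.1476, +0.3456]
  T[4,:] = [+0.0000, +0.1787, +0.1779, +0.4620, -0.5883]
|roots of det(T-λI)|: 0.7161, 0.1853, 0.1853, 0.1702, 0.0000.
spectral radius ρ = 0.7161; 0.7161 < 1 ⇒ converges.

0.7161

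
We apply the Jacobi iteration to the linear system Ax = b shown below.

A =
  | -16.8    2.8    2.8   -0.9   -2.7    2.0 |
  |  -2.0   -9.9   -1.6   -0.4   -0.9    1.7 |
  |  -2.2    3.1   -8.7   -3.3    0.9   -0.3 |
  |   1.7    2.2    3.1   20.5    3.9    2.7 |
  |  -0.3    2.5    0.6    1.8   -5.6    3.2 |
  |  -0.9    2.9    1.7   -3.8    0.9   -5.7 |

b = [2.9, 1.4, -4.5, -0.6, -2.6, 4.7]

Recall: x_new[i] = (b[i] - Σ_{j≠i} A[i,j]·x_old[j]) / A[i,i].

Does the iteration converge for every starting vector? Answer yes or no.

Split A = D + L + U, D = diag(-16.8, -9.9, -8.7, 20.5, -5.6, -5.7).
Jacobi T = -D⁻¹(L+U): T[3,2] = -(3.1)/(20.5) = -0.1512; T[3,3] = 0.
  T[0,:] = [+0.0000 +0.1667 +0.1667 -0.0536 -0.1607 +0.1190]
  T[1,:] = [-0.2020 +0.0000 -0.1616 -0.0404 -0.0909 +0.1717]
  T[2,:] = [-0.2529 +0.3563 +0.0000 -0.3793 +0.1034 -0.0345]
  T[3,:] = [-0.0829 -0.1073 -0.1512 +0.0000 -0.1902 -0.1317]
  T[4,:] = [-0.0536 +0.4464 +0.1071 +0.3214 +0.0000 +0.5714]
  T[5,:] = [-0.1579 +0.5088 +0.2982 -0.6667 +0.1579 +0.0000]
eigenvalue magnitudes: 0.6090, 0.4164, 0.4164, 0.1175, 0.1175, 0.0946.
ρ(T) = max|λ| = 0.6090; 0.6090 < 1, so it converges for any x₀.

yes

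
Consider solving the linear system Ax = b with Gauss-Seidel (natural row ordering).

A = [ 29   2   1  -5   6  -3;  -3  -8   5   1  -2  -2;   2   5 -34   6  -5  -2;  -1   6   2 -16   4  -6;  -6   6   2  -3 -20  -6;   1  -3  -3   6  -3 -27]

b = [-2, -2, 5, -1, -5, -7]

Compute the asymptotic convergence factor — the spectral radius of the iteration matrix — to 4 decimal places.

0.3013

Let D = diag(29, -8, -34, -16, -20, -27); L, U the strict triangles.
T_GS = -(D+L)⁻¹U: row 0 first, T[0,3] = -(-5)/(29) = +0.1724; later rows by forward substitution.
  T[0,:] = [+0.0000  -0.0690  -0.0345  +0.1724  -0.2069  +0.1034]
  T[1,:] = [+0.0000  +0.0259  +0.6379  +0.0603  -0.1724  -0.2888]
  T[2,:] = [+0.0000  -0.0003  +0.0918  +0.1955  -0.1846  -0.0952]
  T[3,:] = [+0.0000  +0.0140  +0.2529  +0.0363  +0.1752  -0.5017]
  T[4,:] = [+0.0000  +0.0263  +0.1730  -0.0195  -0.0344  -0.3519]
  T[5,:] = [+0.0000  -0.0052  -0.0454  -0.0118  +0.0748  -0.0259]
|eigenvalues of T|: 0.3013, 0.2303, 0.2303, 0.0842, 0.0157, 0.0000.
ρ = 0.3013; 0.3013 < 1 ⇒ converges.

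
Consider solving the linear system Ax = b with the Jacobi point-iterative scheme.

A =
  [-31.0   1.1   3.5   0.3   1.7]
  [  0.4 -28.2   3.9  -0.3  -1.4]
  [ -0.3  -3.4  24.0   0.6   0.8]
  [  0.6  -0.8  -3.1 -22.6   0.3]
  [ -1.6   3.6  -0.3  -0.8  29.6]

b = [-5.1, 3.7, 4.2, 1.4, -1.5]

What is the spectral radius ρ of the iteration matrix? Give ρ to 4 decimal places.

Diagonal D = diag(-31, -28.2, 24, -22.6, 29.6); L, U strict lower/upper.
T_J = -D⁻¹(L+U): T[3,4] = -(0.3)/(-22.6) = +0.0133; T[3,3] = 0.
  T[0,:] = [+0.0000 +0.0355 +0.1129 +0.0097 +0.0548]
  T[1,:] = [+0.0142 +0.0000 +0.1383 -0.0106 -0.0496]
  T[2,:] = [+0.0125 +0.1417 +0.0000 -0.0250 -0.0333]
  T[3,:] = [+0.0265 -0.0354 -0.1372 +0.0000 +0.0133]
  T[4,:] = [+0.0541 -0.1216 +0.0101 +0.0270 +0.0000]
|λ(T)| sorted: 0.1864, 0.1531, 0.0839, 0.0620, 0.0115.
spectral radius ρ = 0.1864; 0.1864 < 1 ⇒ converges.

0.1864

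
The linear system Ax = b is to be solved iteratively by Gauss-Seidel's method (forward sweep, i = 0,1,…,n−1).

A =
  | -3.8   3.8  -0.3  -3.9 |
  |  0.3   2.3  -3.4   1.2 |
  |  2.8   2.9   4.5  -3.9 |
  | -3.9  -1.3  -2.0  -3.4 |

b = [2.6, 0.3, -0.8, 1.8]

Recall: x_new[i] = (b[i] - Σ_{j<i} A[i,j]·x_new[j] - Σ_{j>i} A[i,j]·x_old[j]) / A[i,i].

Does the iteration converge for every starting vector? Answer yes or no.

Diagonal D = diag(-3.8, 2.3, 4.5, -3.4); L, U strict lower/upper.
Gauss-Seidel: T = -(D+L)⁻¹U, row 0 first, T[0,3] = -(-3.9)/(-3.8) = -1.0263; later rows by forward substitution.
  T[0,:] = [+0.0000 +1.0000 -0.0789 -1.0263]
  T[1,:] = [+0.0000 -0.1304 +1.4886 -0.3879]
  T[2,:] = [+0.0000 -0.5382 -0.9102 +1.7552]
  T[3,:] = [+0.0000 -0.7806 +0.0568 +0.2931]
|eigenvalues of T|: 1.3727, 1.0347, 1.0347, 0.0000.
ρ = 1.3727; 1.3727 > 1, so it fails to converge.

no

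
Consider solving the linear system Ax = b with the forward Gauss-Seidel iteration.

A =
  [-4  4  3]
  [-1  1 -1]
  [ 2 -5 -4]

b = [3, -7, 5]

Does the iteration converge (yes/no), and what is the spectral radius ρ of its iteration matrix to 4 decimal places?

Let D = diag(-4, 1, -4); L, U the strict triangles.
GS T = -(D+L)⁻¹U: row 0 first, T[0,2] = -(3)/(-4) = +0.7500; later rows by forward substitution.
  T[0,:] = [+0.0000  +1.0000  +0.7500]
  T[1,:] = [+0.0000  +1.0000  +1.7500]
  T[2,:] = [+0.0000  -0.7500  -1.8125]
eigenvalue magnitudes: 1.2217, 0.4092, 0.0000.
spectral radius ρ = 1.2217; 1.2217 > 1, so it fails to converge.

no, ρ = 1.2217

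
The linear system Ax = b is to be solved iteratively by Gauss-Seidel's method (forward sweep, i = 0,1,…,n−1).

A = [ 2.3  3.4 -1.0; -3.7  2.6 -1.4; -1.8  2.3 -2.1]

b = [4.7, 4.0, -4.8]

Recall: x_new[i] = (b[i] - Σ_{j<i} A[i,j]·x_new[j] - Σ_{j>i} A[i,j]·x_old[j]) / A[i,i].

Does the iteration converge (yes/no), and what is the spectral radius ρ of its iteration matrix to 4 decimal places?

no, ρ = 1.6280

Diagonal D = diag(2.3, 2.6, -2.1); L, U strict lower/upper.
Gauss-Seidel: T = -(D+L)⁻¹U, row 0 first, T[0,1] = -(3.4)/(2.3) = -1.4783; later rows by forward substitution.
  T[0,:] = [+0.0000, -1.4783, +0.4348]
  T[1,:] = [+0.0000, -2.1037, +1.1572]
  T[2,:] = [+0.0000, -1.0369, +0.8947]
moduli |λ_i(T)| = 1.6280, 0.4191, 0.0000.
ρ(T) = max|λ| = 1.6280; 1.6280 > 1: divergent.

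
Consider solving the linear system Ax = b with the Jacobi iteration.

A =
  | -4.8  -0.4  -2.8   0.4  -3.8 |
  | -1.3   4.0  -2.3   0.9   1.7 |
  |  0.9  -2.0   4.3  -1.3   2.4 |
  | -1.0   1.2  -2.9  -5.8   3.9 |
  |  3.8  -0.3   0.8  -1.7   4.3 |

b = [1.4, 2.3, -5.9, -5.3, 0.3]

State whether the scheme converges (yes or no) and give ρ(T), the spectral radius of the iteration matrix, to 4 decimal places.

no, ρ = 1.1424

Let D = diag(-4.8, 4, 4.3, -5.8, 4.3); L, U the strict triangles.
Jacobi T = -D⁻¹(L+U): T[3,2] = -(-2.9)/(-5.8) = -0.5000; T[3,3] = 0.
  T[0,:] = [+0.0000, -0.0833, -0.5833, +0.0833, -0.7917]
  T[1,:] = [+0.3250, +0.0000, +0.5750, -0.2250, -0.4250]
  T[2,:] = [-0.2093, +0.4651, +0.0000, +0.3023, -0.5581]
  T[3,:] = [-0.1724, +0.2069, -0.5000, +0.0000, +0.6724]
  T[4,:] = [-0.8837, +0.0698, -0.1860, +0.3953, +0.0000]
eigenvalue magnitudes: 1.1424, 0.8166, 0.8166, 0.2955, 0.2955.
ρ = 1.1424; 1.1424 > 1 ⇒ diverges.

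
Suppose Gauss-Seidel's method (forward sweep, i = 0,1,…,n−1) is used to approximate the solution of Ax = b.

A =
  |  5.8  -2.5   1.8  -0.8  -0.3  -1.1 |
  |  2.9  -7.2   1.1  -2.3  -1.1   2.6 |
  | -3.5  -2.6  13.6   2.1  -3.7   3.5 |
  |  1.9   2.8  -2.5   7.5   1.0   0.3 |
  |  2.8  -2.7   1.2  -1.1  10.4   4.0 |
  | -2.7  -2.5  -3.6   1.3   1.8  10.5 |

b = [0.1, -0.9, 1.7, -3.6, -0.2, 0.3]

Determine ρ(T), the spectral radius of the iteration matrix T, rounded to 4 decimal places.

0.6011

Let D = diag(5.8, -7.2, 13.6, 7.5, 10.4, 10.5); L, U the strict triangles.
T_GS = -(D+L)⁻¹U: row 0 first, T[0,5] = -(-1.1)/(5.8) = +0.1897; later rows by forward substitution.
  T[0,:] = [+0.0000 +0.4310 -0.3103 +0.1379 +0.0517 +0.1897]
  T[1,:] = [+0.0000 +0.1736 +0.0278 -0.2639 -0.1319 +0.4375]
  T[2,:] = [+0.0000 +0.1441 -0.0746 -0.1694 +0.2601 -0.1249]
  T[3,:] = [+0.0000 -0.1260 +0.0434 +0.0071 -0.0105 -0.2930]
  T[4,:] = [+0.0000 -0.1009 +0.1040 -0.0853 -0.0793 -0.3387]
  T[5,:] = [+0.0000 +0.2345 -0.1219 -0.0717 +0.0860 +0.2044]
moduli |λ_i(T)| = 0.6011, 0.2270, 0.2270, 0.0953, 0.0454, 0.0000.
ρ = 0.6011; 0.6011 < 1: convergent.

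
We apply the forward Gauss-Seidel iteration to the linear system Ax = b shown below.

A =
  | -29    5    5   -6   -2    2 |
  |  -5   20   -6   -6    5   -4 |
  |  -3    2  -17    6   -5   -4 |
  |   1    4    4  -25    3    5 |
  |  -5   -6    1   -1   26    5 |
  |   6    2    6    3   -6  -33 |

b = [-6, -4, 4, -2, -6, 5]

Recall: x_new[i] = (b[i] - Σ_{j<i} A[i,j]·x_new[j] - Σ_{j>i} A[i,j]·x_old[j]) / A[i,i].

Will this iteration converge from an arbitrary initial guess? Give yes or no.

yes

Split A = D + L + U, D = diag(-29, 20, -17, -25, 26, -33).
Gauss-Seidel: T = -(D+L)⁻¹U, row 0 first, T[0,5] = -(2)/(-29) = +0.0690; later rows by forward substitution.
  T[0,:] = [+0.0000 +0.1724 +0.1724 -0.2069 -0.0690 +0.0690]
  T[1,:] = [+0.0000 +0.0431 +0.3431 +0.2483 -0.2672 +0.2172]
  T[2,:] = [+0.0000 -0.0254 +0.0099 +0.4187 -0.3134 -0.2219]
  T[3,:] = [+0.0000 +0.0097 +0.0634 +0.0984 +0.0243 +0.2020]
  T[4,:] = [+0.0000 +0.0445 +0.1144 +0.0052 -0.0619 -0.1126]
  T[5,:] = [+0.0000 +0.0222 +0.0389 +0.0616 -0.0722 +0.0242]
|eigenvalues of T|: 0.2575, 0.2180, 0.2180, 0.1099, 0.0569, 0.0000.
ρ = 0.2575; 0.2575 < 1 ⇒ converges.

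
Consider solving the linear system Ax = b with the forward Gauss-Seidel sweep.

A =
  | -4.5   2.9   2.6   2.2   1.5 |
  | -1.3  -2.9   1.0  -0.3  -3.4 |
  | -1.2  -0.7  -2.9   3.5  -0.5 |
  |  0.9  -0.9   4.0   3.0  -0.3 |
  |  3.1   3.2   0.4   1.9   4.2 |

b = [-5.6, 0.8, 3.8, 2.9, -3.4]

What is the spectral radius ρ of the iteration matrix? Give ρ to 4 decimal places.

Write A = D+L+U with D = diag(-4.5, -2.9, -2.9, 3, 4.2).
T_GS = -(D+L)⁻¹U: row 0 first, T[0,4] = -(1.5)/(-4.5) = +0.3333; later rows by forward substitution.
  T[0,:] = [+0.0000, +0.6444, +0.5778, +0.4889, +0.3333]
  T[1,:] = [+0.0000, -0.2889, +0.0858, -0.3226, -1.3218]
  T[2,:] = [+0.0000, -0.1969, -0.2598, +1.0825, +0.0087]
  T[3,:] = [+0.0000, -0.0174, +0.1988, -1.6867, -0.4082]
  T[4,:] = [+0.0000, -0.2289, -0.5570, +0.5449, +0.9449]
|λ(T)| sorted: 1.6843, 1.0661, 0.6883, 0.0160, 0.0000.
ρ = 1.6843; 1.6843 > 1, so it fails to converge.

1.6843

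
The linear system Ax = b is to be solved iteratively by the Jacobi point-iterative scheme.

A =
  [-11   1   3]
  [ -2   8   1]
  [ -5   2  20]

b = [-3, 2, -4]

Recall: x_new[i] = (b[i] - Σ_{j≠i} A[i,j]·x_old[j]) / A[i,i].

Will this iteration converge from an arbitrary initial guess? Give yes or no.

Split A = D + L + U, D = diag(-11, 8, 20).
Jacobi T = -D⁻¹(L+U): T[1,2] = -(1)/(8) = -0.1250; T[1,1] = 0.
  T[0,:] = [+0.0000 +0.0909 +0.2727]
  T[1,:] = [+0.2500 +0.0000 -0.1250]
  T[2,:] = [+0.2500 -0.1000 +0.0000]
eigenvalue magnitudes: 0.3608, 0.2564, 0.1044.
spectral radius ρ = 0.3608; 0.3608 < 1: convergent.

yes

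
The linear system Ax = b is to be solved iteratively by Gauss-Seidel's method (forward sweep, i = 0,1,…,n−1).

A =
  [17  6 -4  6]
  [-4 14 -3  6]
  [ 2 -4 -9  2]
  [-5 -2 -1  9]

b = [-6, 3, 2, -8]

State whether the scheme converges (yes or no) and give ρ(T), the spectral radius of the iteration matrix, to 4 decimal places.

Diagonal D = diag(17, 14, -9, 9); L, U strict lower/upper.
T_GS = -(D+L)⁻¹U: row 0 first, T[0,3] = -(6)/(17) = -0.3529; later rows by forward substitution.
  T[0,:] = [+0.0000  -0.3529  +0.2353  -0.3529]
  T[1,:] = [+0.0000  -0.1008  +0.2815  -0.5294]
  T[2,:] = [+0.0000  -0.0336  -0.0728  +0.3791]
  T[3,:] = [+0.0000  -0.2222  +0.1852  -0.2716]
|roots of det(T-λI)|: 0.6559, 0.1193, 0.1193, 0.0000.
ρ(T) = max|λ| = 0.6559; 0.6559 < 1, so it converges for any x₀.

yes, ρ = 0.6559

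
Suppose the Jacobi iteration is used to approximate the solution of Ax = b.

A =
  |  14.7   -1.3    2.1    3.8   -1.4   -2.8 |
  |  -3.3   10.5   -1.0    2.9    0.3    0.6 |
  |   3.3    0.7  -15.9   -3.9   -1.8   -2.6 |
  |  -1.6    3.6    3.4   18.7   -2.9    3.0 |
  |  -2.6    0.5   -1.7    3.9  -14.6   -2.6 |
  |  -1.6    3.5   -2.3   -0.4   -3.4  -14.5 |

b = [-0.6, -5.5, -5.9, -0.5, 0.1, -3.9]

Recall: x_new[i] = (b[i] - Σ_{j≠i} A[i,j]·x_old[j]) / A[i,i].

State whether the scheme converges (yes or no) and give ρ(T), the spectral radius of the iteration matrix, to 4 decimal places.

yes, ρ = 0.5252

Let D = diag(14.7, 10.5, -15.9, 18.7, -14.6, -14.5); L, U the strict triangles.
Jacobi: T = -D⁻¹(L+U), T[0,2] = -(2.1)/(14.7) = -0.1429; T[0,0] = 0.
  T[0,:] = [+0.0000, +0.0884, -0.1429, -0.2585, +0.0952, +0.1905]
  T[1,:] = [+0.3143, +0.0000, +0.0952, -0.2762, -0.0286, -0.0571]
  T[2,:] = [+0.2075, +0.0440, +0.0000, -0.2453, -0.1132, -0.1635]
  T[3,:] = [+0.0856, -0.1925, -0.1818, +0.0000, +0.1551, -0.1604]
  T[4,:] = [-0.1781, +0.0342, -0.1164, +0.2671, +0.0000, -0.1781]
  T[5,:] = [-0.1103, +0.2414, -0.1586, -0.0276, -0.2345, +0.0000]
|roots of det(T-λI)|: 0.5252, 0.3359, 0.3359, 0.3029, 0.0985, 0.0641.
ρ(T) = max|λ| = 0.5252; 0.5252 < 1, so it converges for any x₀.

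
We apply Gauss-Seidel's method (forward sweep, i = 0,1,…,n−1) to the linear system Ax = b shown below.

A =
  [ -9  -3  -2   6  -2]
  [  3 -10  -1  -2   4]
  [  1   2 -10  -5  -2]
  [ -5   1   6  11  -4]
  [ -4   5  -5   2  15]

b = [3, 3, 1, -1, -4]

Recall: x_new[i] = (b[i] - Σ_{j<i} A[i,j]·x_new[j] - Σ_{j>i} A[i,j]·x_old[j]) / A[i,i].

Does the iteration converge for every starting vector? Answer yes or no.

A = D + L + U where D = diag(-9, -10, -10, 11, 15).
Gauss-Seidel: T = -(D+L)⁻¹U, row 0 first, T[0,1] = -(-3)/(-9) = -0.3333; later rows by forward substitution.
  T[0,:] = [+0.0000 -0.3333 -0.2222 +0.6667 -0.2222]
  T[1,:] = [+0.0000 -0.1000 -0.1667 +0.0000 +0.3333]
  T[2,:] = [+0.0000 -0.0533 -0.0556 -0.4333 -0.1556]
  T[3,:] = [+0.0000 -0.1133 -0.0556 +0.5394 +0.3172]
  T[4,:] = [+0.0000 -0.0582 -0.0148 -0.0386 -0.2645]
|λ(T)| sorted: 0.5465, 0.2643, 0.2643, 0.0423, 0.0000.
ρ = 0.5465; 0.5465 < 1, so it converges for any x₀.

yes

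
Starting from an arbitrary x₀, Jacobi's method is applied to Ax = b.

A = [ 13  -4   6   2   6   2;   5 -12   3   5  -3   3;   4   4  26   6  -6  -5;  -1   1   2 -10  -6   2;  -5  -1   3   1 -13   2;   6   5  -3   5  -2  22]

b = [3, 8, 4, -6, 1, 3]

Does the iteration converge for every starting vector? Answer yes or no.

Split A = D + L + U, D = diag(13, -12, 26, -10, -13, 22).
T_J = -D⁻¹(L+U): T[0,2] = -(6)/(13) = -0.4615; T[0,0] = 0.
  T[0,:] = [+0.0000  +0.3077  -0.4615  -0.1538  -0.4615  -0.1538]
  T[1,:] = [+0.4167  +0.0000  +0.2500  +0.4167  -0.2500  +0.2500]
  T[2,:] = [-0.1538  -0.1538  +0.0000  -0.2308  +0.2308  +0.1923]
  T[3,:] = [-0.1000  +0.1000  +0.2000  +0.0000  -0.6000  +0.2000]
  T[4,:] = [-0.3846  -0.0769  +0.2308  +0.0769  +0.0000  +0.1538]
  T[5,:] = [-0.2727  -0.2273  +0.1364  -0.2273  +0.0909  +0.0000]
|eigenvalues of T|: 0.8552, 0.6165, 0.4545, 0.4545, 0.1369, 0.1369.
spectral radius ρ = 0.8552; 0.8552 < 1, so it converges for any x₀.

yes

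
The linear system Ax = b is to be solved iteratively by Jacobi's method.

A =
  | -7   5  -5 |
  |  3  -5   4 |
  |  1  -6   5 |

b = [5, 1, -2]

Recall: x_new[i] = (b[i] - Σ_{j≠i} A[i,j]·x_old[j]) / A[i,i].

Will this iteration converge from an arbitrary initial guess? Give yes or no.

Split A = D + L + U, D = diag(-7, -5, 5).
T_J = -D⁻¹(L+U): T[0,2] = -(-5)/(-7) = -0.7143; T[0,0] = 0.
  T[0,:] = [+0.0000, +0.7143, -0.7143]
  T[1,:] = [+0.6000, +0.0000, +0.8000]
  T[2,:] = [-0.2000, +1.2000, +0.0000]
|λ(T)| sorted: 1.4065, 0.9216, 0.4849.
spectral radius ρ = 1.4065; 1.4065 > 1, so it fails to converge.

no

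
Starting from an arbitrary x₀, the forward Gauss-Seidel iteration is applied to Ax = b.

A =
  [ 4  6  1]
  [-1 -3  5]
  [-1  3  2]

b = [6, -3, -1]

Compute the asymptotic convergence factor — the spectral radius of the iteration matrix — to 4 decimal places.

1.2500

A = D + L + U where D = diag(4, -3, 2).
GS T = -(D+L)⁻¹U: row 0 first, T[0,1] = -(6)/(4) = -1.5000; later rows by forward substitution.
  T[0,:] = [+0.0000 -1.5000 -0.2500]
  T[1,:] = [+0.0000 +0.5000 +1.7500]
  T[2,:] = [+0.0000 -1.5000 -2.7500]
eigenvalue magnitudes: 1.2500, 1.0000, 0.0000.
spectral radius ρ = 1.2500; 1.2500 > 1, so it fails to converge.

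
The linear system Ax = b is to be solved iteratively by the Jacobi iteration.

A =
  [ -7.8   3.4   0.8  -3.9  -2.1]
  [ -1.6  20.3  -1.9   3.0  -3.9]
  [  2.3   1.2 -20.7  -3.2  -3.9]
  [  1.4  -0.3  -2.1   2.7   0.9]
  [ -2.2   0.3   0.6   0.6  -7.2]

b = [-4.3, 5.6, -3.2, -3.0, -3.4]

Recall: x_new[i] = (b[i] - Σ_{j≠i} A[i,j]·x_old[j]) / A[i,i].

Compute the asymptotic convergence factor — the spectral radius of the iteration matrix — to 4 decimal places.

0.5646

Diagonal D = diag(-7.8, 20.3, -20.7, 2.7, -7.2); L, U strict lower/upper.
Jacobi T = -D⁻¹(L+U): T[2,4] = -(-3.9)/(-20.7) = -0.1884; T[2,2] = 0.
  T[0,:] = [+0.0000, +0.4359, +0.1026, -0.5000, -0.2692]
  T[1,:] = [+0.0788, +0.0000, +0.0936, -0.1478, +0.1921]
  T[2,:] = [+0.1111, +0.0580, +0.0000, -0.1546, -0.1884]
  T[3,:] = [-0.5185, +0.1111, +0.7778, +0.0000, -0.3333]
  T[4,:] = [-0.3056, +0.0417, +0.0833, +0.0833, +0.0000]
|roots of det(T-λI)|: 0.5646, 0.4466, 0.4466, 0.1306, 0.1306.
ρ = 0.5646; 0.5646 < 1, so it converges for any x₀.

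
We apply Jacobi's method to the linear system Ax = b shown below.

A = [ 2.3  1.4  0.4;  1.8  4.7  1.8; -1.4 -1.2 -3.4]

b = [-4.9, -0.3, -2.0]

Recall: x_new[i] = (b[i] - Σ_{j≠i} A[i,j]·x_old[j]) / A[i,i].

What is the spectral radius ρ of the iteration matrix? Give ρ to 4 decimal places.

0.7713

Let D = diag(2.3, 4.7, -3.4); L, U the strict triangles.
T_J = -D⁻¹(L+U): T[0,1] = -(1.4)/(2.3) = -0.6087; T[0,0] = 0.
  T[0,:] = [+0.0000, -0.6087, -0.1739]
  T[1,:] = [-0.3830, +0.0000, -0.3830]
  T[2,:] = [-0.4118, -0.3529, +0.0000]
|roots of det(T-λI)|: 0.7713, 0.3936, 0.3936.
ρ = 0.7713; 0.7713 < 1 ⇒ converges.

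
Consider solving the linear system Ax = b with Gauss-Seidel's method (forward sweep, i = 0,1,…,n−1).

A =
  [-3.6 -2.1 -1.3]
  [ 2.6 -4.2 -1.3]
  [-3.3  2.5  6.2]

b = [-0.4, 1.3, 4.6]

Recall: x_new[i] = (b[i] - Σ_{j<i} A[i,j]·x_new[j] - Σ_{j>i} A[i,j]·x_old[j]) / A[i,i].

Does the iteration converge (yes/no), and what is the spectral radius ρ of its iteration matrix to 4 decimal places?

yes, ρ = 0.5223

Split A = D + L + U, D = diag(-3.6, -4.2, 6.2).
Gauss-Seidel: T = -(D+L)⁻¹U, row 0 first, T[0,1] = -(-2.1)/(-3.6) = -0.5833; later rows by forward substitution.
  T[0,:] = [+0.0000, -0.5833, -0.3611]
  T[1,:] = [+0.0000, -0.3611, -0.5331]
  T[2,:] = [+0.0000, -0.1649, +0.0227]
eigenvalue magnitudes: 0.5223, 0.1840, 0.0000.
ρ(T) = max|λ| = 0.5223; 0.5223 < 1 ⇒ converges.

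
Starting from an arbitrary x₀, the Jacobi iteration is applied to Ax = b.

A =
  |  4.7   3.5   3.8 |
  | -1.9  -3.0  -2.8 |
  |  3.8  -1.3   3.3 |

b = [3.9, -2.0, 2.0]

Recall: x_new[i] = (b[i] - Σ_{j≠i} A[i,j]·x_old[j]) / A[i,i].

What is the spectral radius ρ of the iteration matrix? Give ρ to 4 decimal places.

1.2331

Write A = D+L+U with D = diag(4.7, -3, 3.3).
Jacobi: T = -D⁻¹(L+U), T[2,0] = -(3.8)/(3.3) = -1.1515; T[2,2] = 0.
  T[0,:] = [+0.0000, -0.7447, -0.8085]
  T[1,:] = [-0.6333, +0.0000, -0.9333]
  T[2,:] = [-1.1515, +0.3939, +0.0000]
|λ(T)| sorted: 1.2331, 0.6968, 0.6968.
spectral radius ρ = 1.2331; 1.2331 > 1: divergent.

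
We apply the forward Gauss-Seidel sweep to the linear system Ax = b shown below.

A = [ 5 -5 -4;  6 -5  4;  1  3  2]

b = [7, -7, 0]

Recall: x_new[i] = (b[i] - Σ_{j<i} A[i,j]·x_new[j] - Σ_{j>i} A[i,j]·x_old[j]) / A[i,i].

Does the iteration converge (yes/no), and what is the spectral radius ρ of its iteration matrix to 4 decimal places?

no, ρ = 1.5881

Split A = D + L + U, D = diag(5, -5, 2).
GS T = -(D+L)⁻¹U: row 0 first, T[0,1] = -(-5)/(5) = +1.0000; later rows by forward substitution.
  T[0,:] = [+0.0000 +1.0000 +0.8000]
  T[1,:] = [+0.0000 +1.2000 +1.7600]
  T[2,:] = [+0.0000 -2.3000 -3.0400]
moduli |λ_i(T)| = 1.5881, 0.2519, 0.0000.
ρ(T) = max|λ| = 1.5881; 1.5881 > 1, so it fails to converge.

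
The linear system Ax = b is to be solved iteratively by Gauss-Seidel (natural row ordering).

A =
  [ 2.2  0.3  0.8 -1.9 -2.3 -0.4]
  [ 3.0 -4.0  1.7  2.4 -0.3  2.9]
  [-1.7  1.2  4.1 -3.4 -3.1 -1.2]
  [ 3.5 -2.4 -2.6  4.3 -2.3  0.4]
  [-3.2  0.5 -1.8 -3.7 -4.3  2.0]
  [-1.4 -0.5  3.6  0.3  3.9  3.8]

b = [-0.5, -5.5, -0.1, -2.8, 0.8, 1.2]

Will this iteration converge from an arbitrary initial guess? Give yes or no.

no

Split A = D + L + U, D = diag(2.2, -4, 4.1, 4.3, -4.3, 3.8).
GS T = -(D+L)⁻¹U: row 0 first, T[0,4] = -(-2.3)/(2.2) = +1.0455; later rows by forward substitution.
  T[0,:] = [+0.0000, -0.1364, -0.3636, +0.8636, +1.0455, +0.1818]
  T[1,:] = [+0.0000, -0.1023, +0.1523, +1.2477, +0.7091, +0.8614]
  T[2,:] = [+0.0000, -0.0266, -0.1953, +0.8222, +0.9820, +0.1160]
  T[3,:] = [+0.0000, +0.0378, +0.2629, +0.4906, +0.6735, +0.3099]
  T[4,:] = [+0.0000, +0.0682, +0.1439, -1.2639, -1.6862, +0.1148]
  T[5,:] = [+0.0000, -0.1114, -0.0973, +0.9619, +1.2255, -0.0718]
moduli |λ_i(T)| = 1.6497, 0.4205, 0.2392, 0.2392, 0.1110, 0.0000.
ρ(T) = max|λ| = 1.6497; 1.6497 > 1, so it fails to converge.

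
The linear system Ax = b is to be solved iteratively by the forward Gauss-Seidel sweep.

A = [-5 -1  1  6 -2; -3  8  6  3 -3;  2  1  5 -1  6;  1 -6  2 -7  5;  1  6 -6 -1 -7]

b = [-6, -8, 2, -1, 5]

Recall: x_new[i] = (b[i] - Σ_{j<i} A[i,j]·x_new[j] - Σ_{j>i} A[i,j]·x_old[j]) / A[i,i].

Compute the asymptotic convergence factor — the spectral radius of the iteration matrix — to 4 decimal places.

Diagonal D = diag(-5, 8, 5, -7, -7); L, U strict lower/upper.
Gauss-Seidel: T = -(D+L)⁻¹U, row 0 first, T[0,2] = -(1)/(-5) = +0.2000; later rows by forward substitution.
  T[0,:] = [+0.0000  -0.2000  +0.2000  +1.2000  -0.4000]
  T[1,:] = [+0.0000  -0.0750  -0.6750  +0.0750  +0.2250]
  T[2,:] = [+0.0000  +0.0950  +0.0550  -0.2950  -1.0850]
  T[3,:] = [+0.0000  +0.0629  +0.6229  +0.0229  +0.1543]
  T[4,:] = [+0.0000  -0.1833  -0.6861  +0.4853  +1.0437]
eigenvalue magnitudes: 1.3637, 0.5239, 0.1833, 0.0234, 0.0000.
spectral radius ρ = 1.3637; 1.3637 > 1, so it fails to converge.

1.3637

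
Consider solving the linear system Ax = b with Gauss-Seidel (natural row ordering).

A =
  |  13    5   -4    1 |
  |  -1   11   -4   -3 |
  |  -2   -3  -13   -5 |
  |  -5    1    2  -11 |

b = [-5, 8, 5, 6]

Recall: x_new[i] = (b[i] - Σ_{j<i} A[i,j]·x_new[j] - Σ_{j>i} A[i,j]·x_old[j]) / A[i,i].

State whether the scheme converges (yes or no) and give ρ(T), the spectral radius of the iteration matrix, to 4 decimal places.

yes, ρ = 0.5198

A = D + L + U where D = diag(13, 11, -13, -11).
GS T = -(D+L)⁻¹U: row 0 first, T[0,3] = -(1)/(13) = -0.0769; later rows by forward substitution.
  T[0,:] = [+0.0000 -0.3846 +0.3077 -0.0769]
  T[1,:] = [+0.0000 -0.0350 +0.3916 +0.2657]
  T[2,:] = [+0.0000 +0.0672 -0.1377 -0.4341]
  T[3,:] = [+0.0000 +0.1839 -0.1293 -0.0198]
|λ(T)| sorted: 0.5198, 0.2169, 0.2169, 0.0000.
ρ(T) = max|λ| = 0.5198; 0.5198 < 1, so it converges for any x₀.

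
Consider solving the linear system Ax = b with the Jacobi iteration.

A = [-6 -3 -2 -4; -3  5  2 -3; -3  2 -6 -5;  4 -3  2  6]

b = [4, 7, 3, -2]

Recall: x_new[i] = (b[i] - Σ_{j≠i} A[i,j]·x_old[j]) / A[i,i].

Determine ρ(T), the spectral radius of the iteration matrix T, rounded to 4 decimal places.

Split A = D + L + U, D = diag(-6, 5, -6, 6).
Jacobi T = -D⁻¹(L+U): T[2,3] = -(-5)/(-6) = -0.8333; T[2,2] = 0.
  T[0,:] = [+0.0000  -0.5000  -0.3333  -0.6667]
  T[1,:] = [+0.6000  +0.0000  -0.4000  +0.6000]
  T[2,:] = [-0.5000  +0.3333  +0.0000  -0.8333]
  T[3,:] = [-0.6667  +0.5000  -0.3333  +0.0000]
|λ(T)| sorted: 1.1310, 0.8328, 0.5246, 0.5246.
spectral radius ρ = 1.1310; 1.1310 > 1, so it fails to converge.

1.1310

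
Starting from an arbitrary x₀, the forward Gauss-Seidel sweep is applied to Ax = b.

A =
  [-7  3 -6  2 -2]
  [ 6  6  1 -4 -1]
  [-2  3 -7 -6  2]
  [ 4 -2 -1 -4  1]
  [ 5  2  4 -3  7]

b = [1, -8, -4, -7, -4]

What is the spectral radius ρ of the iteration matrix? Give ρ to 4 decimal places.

Let D = diag(-7, 6, -7, -4, 7); L, U the strict triangles.
GS T = -(D+L)⁻¹U: row 0 first, T[0,2] = -(-6)/(-7) = -0.8571; later rows by forward substitution.
  T[0,:] = [+0.0000 +0.4286 -0.8571 +0.2857 -0.2857]
  T[1,:] = [+0.0000 -0.4286 +0.6905 +0.3810 +0.4524]
  T[2,:] = [+0.0000 -0.3061 +0.5408 -0.7755 +0.5612]
  T[3,:] = [+0.0000 +0.7194 -1.3376 +0.2891 -0.4022]
  T[4,:] = [+0.0000 +0.2996 -0.4673 +0.2541 -0.4182]
moduli |λ_i(T)| = 1.2227, 0.9314, 0.3367, 0.0285, 0.0000.
ρ(T) = max|λ| = 1.2227; 1.2227 > 1: divergent.

1.2227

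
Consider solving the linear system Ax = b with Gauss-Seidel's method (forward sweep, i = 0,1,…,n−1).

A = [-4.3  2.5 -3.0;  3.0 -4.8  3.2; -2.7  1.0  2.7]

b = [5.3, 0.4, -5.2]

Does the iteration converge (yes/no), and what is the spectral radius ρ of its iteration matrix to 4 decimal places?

Let D = diag(-4.3, -4.8, 2.7); L, U the strict triangles.
T_GS = -(D+L)⁻¹U: row 0 first, T[0,1] = -(2.5)/(-4.3) = +0.5814; later rows by forward substitution.
  T[0,:] = [+0.0000  +0.5814  -0.6977]
  T[1,:] = [+0.0000  +0.3634  +0.2306]
  T[2,:] = [+0.0000  +0.4468  -0.7831]
eigenvalue magnitudes: 0.8668, 0.4471, 0.0000.
spectral radius ρ = 0.8668; 0.8668 < 1 ⇒ converges.

yes, ρ = 0.8668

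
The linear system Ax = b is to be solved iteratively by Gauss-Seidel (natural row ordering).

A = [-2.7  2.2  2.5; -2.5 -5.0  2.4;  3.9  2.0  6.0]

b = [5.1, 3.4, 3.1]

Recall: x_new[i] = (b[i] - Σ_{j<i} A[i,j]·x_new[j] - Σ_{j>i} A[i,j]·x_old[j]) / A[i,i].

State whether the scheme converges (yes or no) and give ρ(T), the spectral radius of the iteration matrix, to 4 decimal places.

yes, ρ = 0.5649

Diagonal D = diag(-2.7, -5, 6); L, U strict lower/upper.
Gauss-Seidel: T = -(D+L)⁻¹U, row 0 first, T[0,1] = -(2.2)/(-2.7) = +0.8148; later rows by forward substitution.
  T[0,:] = [+0.0000, +0.8148, +0.9259]
  T[1,:] = [+0.0000, -0.4074, +0.0170]
  T[2,:] = [+0.0000, -0.3938, -0.6075]
moduli |λ_i(T)| = 0.5649, 0.4500, 0.0000.
spectral radius ρ = 0.5649; 0.5649 < 1: convergent.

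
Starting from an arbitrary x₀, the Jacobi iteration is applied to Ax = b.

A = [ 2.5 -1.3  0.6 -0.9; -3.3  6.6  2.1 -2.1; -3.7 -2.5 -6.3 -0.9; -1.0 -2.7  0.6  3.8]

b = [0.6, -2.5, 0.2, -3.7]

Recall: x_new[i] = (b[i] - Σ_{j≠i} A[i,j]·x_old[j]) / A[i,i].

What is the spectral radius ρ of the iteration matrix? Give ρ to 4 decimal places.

1.1290

Write A = D+L+U with D = diag(2.5, 6.6, -6.3, 3.8).
Jacobi T = -D⁻¹(L+U): T[1,2] = -(2.1)/(6.6) = -0.3182; T[1,1] = 0.
  T[0,:] = [+0.0000 +0.5200 -0.2400 +0.3600]
  T[1,:] = [+0.5000 +0.0000 -0.3182 +0.3182]
  T[2,:] = [-0.5873 -0.3968 +0.0000 -0.1429]
  T[3,:] = [+0.2632 +0.7105 -0.1579 +0.0000]
eigenvalue magnitudes: 1.1290, 0.5160, 0.3853, 0.2277.
ρ(T) = max|λ| = 1.1290; 1.1290 > 1, so it fails to converge.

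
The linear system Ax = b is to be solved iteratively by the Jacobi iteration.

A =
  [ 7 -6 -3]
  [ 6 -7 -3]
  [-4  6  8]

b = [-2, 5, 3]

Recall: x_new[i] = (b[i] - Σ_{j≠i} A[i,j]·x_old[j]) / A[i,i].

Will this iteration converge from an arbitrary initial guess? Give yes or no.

Split A = D + L + U, D = diag(7, -7, 8).
T_J = -D⁻¹(L+U): T[0,2] = -(-3)/(7) = +0.4286; T[0,0] = 0.
  T[0,:] = [+0.0000 +0.8571 +0.4286]
  T[1,:] = [+0.8571 +0.0000 -0.4286]
  T[2,:] = [+0.5000 -0.7500 +0.0000]
eigenvalue magnitudes: 1.2767, 0.8571, 0.4196.
ρ = 1.2767; 1.2767 > 1: divergent.

no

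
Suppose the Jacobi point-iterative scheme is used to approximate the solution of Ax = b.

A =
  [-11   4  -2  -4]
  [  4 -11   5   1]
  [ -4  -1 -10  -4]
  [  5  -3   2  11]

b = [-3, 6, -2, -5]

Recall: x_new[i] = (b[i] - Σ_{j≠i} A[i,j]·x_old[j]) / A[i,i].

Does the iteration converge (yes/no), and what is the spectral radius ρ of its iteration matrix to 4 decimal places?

yes, ρ = 0.8622

A = D + L + U where D = diag(-11, -11, -10, 11).
Jacobi T = -D⁻¹(L+U): T[1,2] = -(5)/(-11) = +0.4545; T[1,1] = 0.
  T[0,:] = [+0.0000  +0.3636  -0.1818  -0.3636]
  T[1,:] = [+0.3636  +0.0000  +0.4545  +0.0909]
  T[2,:] = [-0.4000  -0.1000  +0.0000  -0.4000]
  T[3,:] = [-0.4545  +0.2727  -0.1818  +0.0000]
|roots of det(T-λI)|: 0.8622, 0.4344, 0.3677, 0.3677.
spectral radius ρ = 0.8622; 0.8622 < 1 ⇒ converges.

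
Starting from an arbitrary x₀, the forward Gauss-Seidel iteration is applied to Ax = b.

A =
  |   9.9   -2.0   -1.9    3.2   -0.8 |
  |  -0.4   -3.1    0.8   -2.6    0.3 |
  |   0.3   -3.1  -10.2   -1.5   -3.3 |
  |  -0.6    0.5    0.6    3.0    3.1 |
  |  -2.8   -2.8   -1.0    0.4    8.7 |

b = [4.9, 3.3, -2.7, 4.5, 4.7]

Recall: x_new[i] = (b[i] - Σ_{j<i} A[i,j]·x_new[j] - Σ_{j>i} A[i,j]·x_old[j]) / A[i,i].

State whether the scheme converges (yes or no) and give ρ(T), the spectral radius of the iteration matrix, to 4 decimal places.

yes, ρ = 0.6250

A = D + L + U where D = diag(9.9, -3.1, -10.2, 3, 8.7).
Gauss-Seidel: T = -(D+L)⁻¹U, row 0 first, T[0,2] = -(-1.9)/(9.9) = +0.1919; later rows by forward substitution.
  T[0,:] = [+0.0000  +0.2020  +0.1919  -0.3232  +0.0808]
  T[1,:] = [+0.0000  -0.0261  +0.2333  -0.7970  +0.0863]
  T[2,:] = [+0.0000  +0.0139  -0.0653  +0.0857  -0.3474]
  T[3,:] = [+0.0000  +0.0420  +0.0126  +0.0511  -0.9621]
  T[4,:] = [+0.0000  +0.0563  +0.1288  -0.3530  +0.0581]
|roots of det(T-λI)|: 0.6250, 0.3335, 0.2174, 0.0563, 0.0000.
ρ = 0.6250; 0.6250 < 1: convergent.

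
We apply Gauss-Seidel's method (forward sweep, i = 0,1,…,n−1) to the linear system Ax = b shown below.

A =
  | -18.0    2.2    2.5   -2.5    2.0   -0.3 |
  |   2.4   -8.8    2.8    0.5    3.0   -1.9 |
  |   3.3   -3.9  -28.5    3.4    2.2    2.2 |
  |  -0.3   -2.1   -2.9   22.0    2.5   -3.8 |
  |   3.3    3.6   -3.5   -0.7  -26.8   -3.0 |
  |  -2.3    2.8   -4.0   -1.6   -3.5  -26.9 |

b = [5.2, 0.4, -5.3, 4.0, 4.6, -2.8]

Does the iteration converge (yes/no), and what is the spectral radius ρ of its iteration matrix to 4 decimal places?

Let D = diag(-18, -8.8, -28.5, 22, -26.8, -26.9); L, U the strict triangles.
GS T = -(D+L)⁻¹U: row 0 first, T[0,3] = -(-2.5)/(-18) = -0.1389; later rows by forward substitution.
  T[0,:] = [+0.0000 +0.1222 +0.1389 -0.1389 +0.1111 -0.0167]
  T[1,:] = [+0.0000 +0.0333 +0.3561 +0.0189 +0.3712 -0.2205]
  T[2,:] = [+0.0000 +0.0096 -0.0326 +0.1006 +0.0393 +0.1054]
  T[3,:] = [+0.0000 +0.0061 +0.0316 +0.0132 -0.0715 +0.1654]
  T[4,:] = [+0.0000 +0.0181 +0.0684 -0.0280 +0.0603 -0.1617]
  T[5,:] = [+0.0000 -0.0111 +0.0193 +0.0017 +0.0197 -0.0260]
|eigenvalues of T|: 0.1558, 0.1096, 0.0912, 0.0569, 0.0569, 0.0000.
ρ(T) = max|λ| = 0.1558; 0.1558 < 1 ⇒ converges.

yes, ρ = 0.1558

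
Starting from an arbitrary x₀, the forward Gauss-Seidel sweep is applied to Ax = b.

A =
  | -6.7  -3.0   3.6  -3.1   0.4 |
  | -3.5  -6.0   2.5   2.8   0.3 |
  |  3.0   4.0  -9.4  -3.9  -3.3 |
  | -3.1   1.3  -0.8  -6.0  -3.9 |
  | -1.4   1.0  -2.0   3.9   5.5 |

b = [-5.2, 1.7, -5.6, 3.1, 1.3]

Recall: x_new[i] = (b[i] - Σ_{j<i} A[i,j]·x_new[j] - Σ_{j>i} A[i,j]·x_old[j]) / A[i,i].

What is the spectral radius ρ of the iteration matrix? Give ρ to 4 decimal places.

1.2589

Write A = D+L+U with D = diag(-6.7, -6, -9.4, -6, 5.5).
GS T = -(D+L)⁻¹U: row 0 first, T[0,2] = -(3.6)/(-6.7) = +0.5373; later rows by forward substitution.
  T[0,:] = [+0.0000 -0.4478 +0.5373 -0.4627 +0.0597]
  T[1,:] = [+0.0000 +0.2612 +0.1032 +0.7366 +0.0152]
  T[2,:] = [+0.0000 -0.0318 +0.2154 -0.2491 -0.3256]
  T[3,:] = [+0.0000 +0.2922 -0.2840 +0.4319 -0.6342]
  T[4,:] = [+0.0000 -0.3802 +0.3977 -0.6485 +0.3437]
eigenvalue magnitudes: 1.2589, 0.2389, 0.2389, 0.1782, 0.0000.
spectral radius ρ = 1.2589; 1.2589 > 1 ⇒ diverges.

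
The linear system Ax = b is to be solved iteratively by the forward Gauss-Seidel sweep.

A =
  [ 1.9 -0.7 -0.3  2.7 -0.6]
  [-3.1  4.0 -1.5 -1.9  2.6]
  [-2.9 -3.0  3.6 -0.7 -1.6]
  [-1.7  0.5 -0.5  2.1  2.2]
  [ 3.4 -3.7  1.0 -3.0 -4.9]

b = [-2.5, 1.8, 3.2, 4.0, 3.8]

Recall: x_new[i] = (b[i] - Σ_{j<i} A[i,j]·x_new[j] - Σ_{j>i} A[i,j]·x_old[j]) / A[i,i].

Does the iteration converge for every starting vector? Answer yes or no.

Diagonal D = diag(1.9, 4, 3.6, 2.1, -4.9); L, U strict lower/upper.
GS T = -(D+L)⁻¹U: row 0 first, T[0,3] = -(2.7)/(1.9) = -1.4211; later rows by forward substitution.
  T[0,:] = [+0.0000 +0.3684 +0.1579 -1.4211 +0.3158]
  T[1,:] = [+0.0000 +0.2855 +0.4974 -0.6263 -0.4053]
  T[2,:] = [+0.0000 +0.5347 +0.5417 -1.4722 +0.3611]
  T[3,:] = [+0.0000 +0.3576 +0.1384 -1.3518 -0.6095]
  T[4,:] = [+0.0000 -0.0698 -0.2402 +0.0141 +0.9720]
moduli |λ_i(T)| = 1.2303, 0.9225, 0.9225, 0.0186, 0.0000.
spectral radius ρ = 1.2303; 1.2303 > 1: divergent.

no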